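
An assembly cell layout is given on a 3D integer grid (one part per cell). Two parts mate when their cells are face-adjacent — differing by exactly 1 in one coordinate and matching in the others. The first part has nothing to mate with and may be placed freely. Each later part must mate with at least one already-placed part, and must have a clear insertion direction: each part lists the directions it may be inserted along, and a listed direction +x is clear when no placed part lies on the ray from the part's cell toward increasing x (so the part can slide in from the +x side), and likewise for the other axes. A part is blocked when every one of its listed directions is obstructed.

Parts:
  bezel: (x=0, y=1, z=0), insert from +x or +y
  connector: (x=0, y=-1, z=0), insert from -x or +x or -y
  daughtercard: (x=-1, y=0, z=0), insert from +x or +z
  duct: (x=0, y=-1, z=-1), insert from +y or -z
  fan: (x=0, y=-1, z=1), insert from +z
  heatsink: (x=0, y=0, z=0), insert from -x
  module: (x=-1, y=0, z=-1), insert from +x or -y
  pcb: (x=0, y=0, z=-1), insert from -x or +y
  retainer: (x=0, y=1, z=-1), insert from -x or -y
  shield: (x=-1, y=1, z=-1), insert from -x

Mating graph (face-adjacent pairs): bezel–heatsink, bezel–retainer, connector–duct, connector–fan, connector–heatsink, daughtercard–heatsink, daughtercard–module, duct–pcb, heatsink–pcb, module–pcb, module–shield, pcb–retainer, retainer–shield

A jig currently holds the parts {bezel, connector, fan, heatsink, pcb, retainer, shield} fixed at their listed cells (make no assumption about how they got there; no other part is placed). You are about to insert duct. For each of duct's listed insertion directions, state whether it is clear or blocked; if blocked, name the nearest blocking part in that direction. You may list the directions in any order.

+y: blocked by pcb; -z: clear

+y: nearest on ray is pcb@(0, 0, -1) ⇒ blocked
-z: ray from duct(0, -1, -1) has no placed part ⇒ clear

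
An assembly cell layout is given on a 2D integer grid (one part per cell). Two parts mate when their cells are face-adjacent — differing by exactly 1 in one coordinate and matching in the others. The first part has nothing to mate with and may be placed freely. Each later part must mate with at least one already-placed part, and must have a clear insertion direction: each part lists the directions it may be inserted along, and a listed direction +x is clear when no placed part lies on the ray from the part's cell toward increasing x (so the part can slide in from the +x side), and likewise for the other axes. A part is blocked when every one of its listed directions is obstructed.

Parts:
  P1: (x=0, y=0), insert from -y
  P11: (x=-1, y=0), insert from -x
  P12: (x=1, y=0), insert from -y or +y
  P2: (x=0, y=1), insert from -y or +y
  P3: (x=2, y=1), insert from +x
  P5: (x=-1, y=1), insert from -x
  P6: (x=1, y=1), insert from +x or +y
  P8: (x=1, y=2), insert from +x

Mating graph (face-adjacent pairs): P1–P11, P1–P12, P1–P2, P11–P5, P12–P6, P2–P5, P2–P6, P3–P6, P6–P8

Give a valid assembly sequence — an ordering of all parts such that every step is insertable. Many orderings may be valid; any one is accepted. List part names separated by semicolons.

P11; P1; P5; P12; P6; P8; P3; P2

1. P11@(-1, 0) [-x clear] — {P11}
2. P1@(0, 0) [-y clear] — {P1, P11}
3. P5@(-1, 1) [-x clear] — {P1, P11, P5}
4. P12@(1, 0) [-y clear] — {P1, P11, P12, P5}
5. P6@(1, 1) [+x clear] — {P1, P11, P12, P5, P6}
6. P8@(1, 2) [+x clear] — {P1, P11, P12, P5, P6, P8}
7. P3@(2, 1) [+x clear] — {P1, P11, P12, P3, P5, P6, P8}
8. P2@(0, 1) [+y clear] — {P1, P11, P12, P2, P3, P5, P6, P8}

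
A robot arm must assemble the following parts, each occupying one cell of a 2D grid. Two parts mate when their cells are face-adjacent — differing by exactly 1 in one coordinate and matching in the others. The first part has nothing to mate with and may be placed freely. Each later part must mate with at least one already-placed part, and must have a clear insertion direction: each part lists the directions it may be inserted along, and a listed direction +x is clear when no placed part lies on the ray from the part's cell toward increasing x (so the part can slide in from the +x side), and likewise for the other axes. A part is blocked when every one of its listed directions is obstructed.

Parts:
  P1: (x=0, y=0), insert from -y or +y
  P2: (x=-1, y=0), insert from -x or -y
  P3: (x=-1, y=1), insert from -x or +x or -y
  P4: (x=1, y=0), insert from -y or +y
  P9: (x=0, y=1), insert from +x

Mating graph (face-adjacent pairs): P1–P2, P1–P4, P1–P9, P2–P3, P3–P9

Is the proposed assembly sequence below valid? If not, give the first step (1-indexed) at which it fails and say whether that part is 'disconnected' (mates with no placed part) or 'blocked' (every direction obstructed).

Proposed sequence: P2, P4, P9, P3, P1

1. P2@(-1, 0) [-x clear] — {P2}
2. P4@(1, 0) — no placed neighbour ⇒ disconnected

Invalid at step 2 (disconnected)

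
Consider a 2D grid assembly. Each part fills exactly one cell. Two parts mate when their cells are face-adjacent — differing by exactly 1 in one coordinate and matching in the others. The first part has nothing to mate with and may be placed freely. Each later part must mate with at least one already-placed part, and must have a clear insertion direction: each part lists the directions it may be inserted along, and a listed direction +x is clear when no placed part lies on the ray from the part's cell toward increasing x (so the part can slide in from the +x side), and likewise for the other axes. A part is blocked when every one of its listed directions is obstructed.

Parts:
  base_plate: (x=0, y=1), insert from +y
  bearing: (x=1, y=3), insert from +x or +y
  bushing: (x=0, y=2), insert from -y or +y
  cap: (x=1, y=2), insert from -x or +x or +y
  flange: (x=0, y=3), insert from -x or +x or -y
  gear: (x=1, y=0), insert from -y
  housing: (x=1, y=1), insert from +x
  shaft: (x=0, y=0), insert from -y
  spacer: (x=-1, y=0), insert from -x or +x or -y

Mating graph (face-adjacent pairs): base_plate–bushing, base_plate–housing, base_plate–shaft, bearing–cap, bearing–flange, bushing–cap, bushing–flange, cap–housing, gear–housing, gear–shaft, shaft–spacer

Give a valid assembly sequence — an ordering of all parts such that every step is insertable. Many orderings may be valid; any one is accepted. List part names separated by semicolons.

housing; base_plate; shaft; gear; spacer; bushing; flange; bearing; cap

1. housing@(1, 1) [+x clear] — {housing}
2. base_plate@(0, 1) [+y clear] — {base_plate, housing}
3. shaft@(0, 0) [-y clear] — {base_plate, housing, shaft}
4. gear@(1, 0) [-y clear] — {base_plate, gear, housing, shaft}
5. spacer@(-1, 0) [-x clear] — {base_plate, gear, housing, shaft, spacer}
6. bushing@(0, 2) [+y clear] — {base_plate, bushing, gear, housing, shaft, spacer}
7. flange@(0, 3) [-x clear] — {base_plate, bushing, flange, gear, housing, shaft, spacer}
8. bearing@(1, 3) [+x clear] — {base_plate, bearing, bushing, flange, gear, housing, shaft, spacer}
9. cap@(1, 2) [+x clear] — {base_plate, bearing, bushing, cap, flange, gear, housing, shaft, spacer}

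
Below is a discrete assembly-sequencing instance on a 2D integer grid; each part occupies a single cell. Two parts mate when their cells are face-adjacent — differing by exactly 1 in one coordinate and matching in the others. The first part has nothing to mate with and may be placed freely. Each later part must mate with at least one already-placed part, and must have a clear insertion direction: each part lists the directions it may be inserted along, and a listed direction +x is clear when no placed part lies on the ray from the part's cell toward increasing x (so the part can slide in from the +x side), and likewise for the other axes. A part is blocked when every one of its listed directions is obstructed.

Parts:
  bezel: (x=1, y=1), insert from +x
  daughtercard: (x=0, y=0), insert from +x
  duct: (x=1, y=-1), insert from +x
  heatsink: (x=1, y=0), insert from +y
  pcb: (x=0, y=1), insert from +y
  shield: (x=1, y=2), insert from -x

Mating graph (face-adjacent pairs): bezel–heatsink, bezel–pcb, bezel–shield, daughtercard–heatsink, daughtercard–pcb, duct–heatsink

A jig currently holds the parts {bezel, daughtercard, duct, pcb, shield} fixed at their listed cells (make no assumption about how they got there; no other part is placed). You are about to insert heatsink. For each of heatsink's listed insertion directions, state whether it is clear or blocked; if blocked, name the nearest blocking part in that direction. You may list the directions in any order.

+y: blocked by bezel

+y: nearest on ray is bezel@(1, 1) ⇒ blocked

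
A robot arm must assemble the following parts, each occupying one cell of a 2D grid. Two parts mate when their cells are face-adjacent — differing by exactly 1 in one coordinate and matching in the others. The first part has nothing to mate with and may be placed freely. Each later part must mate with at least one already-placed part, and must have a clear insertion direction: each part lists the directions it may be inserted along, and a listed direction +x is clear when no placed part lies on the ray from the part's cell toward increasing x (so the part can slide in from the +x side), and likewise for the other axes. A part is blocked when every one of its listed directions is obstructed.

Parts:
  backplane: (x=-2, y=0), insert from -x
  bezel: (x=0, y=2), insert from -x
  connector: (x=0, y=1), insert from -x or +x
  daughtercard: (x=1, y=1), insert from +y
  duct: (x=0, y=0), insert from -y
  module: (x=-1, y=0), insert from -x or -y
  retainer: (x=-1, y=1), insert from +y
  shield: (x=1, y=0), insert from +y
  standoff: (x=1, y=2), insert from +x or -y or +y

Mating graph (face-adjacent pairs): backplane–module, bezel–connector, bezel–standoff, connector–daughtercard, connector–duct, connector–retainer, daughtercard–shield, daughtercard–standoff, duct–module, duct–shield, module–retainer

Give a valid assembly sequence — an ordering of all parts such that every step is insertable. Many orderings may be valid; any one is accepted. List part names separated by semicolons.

1. shield@(1, 0) [+y clear] — {shield}
2. duct@(0, 0) [-y clear] — {duct, shield}
3. module@(-1, 0) [-x clear] — {duct, module, shield}
4. backplane@(-2, 0) [-x clear] — {backplane, duct, module, shield}
5. retainer@(-1, 1) [+y clear] — {backplane, duct, module, retainer, shield}
6. connector@(0, 1) [+x clear] — {backplane, connector, duct, module, retainer, shield}
7. bezel@(0, 2) [-x clear] — {backplane, bezel, connector, duct, module, retainer, shield}
8. daughtercard@(1, 1) [+y clear] — {backplane, bezel, connector, daughtercard, duct, module, retainer, shield}
9. standoff@(1, 2) [+x clear] — {backplane, bezel, connector, daughtercard, duct, module, retainer, shield, standoff}

shield; duct; module; backplane; retainer; connector; bezel; daughtercard; standoff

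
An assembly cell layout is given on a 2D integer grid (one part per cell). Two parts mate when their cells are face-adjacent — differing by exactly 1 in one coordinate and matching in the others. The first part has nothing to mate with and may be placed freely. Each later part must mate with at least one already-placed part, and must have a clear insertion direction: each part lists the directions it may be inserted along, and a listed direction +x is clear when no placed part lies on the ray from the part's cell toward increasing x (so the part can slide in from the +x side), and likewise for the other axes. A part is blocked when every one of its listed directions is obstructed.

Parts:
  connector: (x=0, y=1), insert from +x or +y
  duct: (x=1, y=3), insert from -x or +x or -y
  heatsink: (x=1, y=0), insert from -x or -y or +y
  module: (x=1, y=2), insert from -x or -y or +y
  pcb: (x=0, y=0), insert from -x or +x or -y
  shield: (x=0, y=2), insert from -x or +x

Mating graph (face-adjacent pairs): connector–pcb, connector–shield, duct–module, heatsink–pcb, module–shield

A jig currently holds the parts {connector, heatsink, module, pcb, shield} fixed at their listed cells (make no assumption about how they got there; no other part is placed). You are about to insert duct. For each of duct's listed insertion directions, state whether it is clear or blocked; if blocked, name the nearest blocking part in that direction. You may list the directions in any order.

+x: clear; -x: clear; -y: blocked by module

-x: ray from duct(1, 3) has no placed part ⇒ clear
+x: ray from duct(1, 3) has no placed part ⇒ clear
-y: nearest on ray is module@(1, 2) ⇒ blocked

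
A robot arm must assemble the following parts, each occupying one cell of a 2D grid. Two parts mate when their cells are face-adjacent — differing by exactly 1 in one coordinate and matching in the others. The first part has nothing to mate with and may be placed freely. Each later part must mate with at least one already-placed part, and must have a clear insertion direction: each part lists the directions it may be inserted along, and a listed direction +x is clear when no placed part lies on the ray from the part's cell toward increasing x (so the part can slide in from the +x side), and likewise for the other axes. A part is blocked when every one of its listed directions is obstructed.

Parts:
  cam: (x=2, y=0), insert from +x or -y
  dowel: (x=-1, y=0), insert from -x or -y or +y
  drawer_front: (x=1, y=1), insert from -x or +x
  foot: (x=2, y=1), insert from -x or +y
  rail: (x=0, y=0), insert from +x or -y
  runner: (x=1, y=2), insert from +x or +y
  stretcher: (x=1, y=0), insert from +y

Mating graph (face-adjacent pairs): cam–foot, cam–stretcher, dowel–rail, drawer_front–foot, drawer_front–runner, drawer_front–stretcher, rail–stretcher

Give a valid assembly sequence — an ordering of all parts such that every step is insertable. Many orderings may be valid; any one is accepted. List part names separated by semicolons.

1. cam@(2, 0) [+x clear] — {cam}
2. foot@(2, 1) [-x clear] — {cam, foot}
3. stretcher@(1, 0) [+y clear] — {cam, foot, stretcher}
4. drawer_front@(1, 1) [-x clear] — {cam, drawer_front, foot, stretcher}
5. runner@(1, 2) [+x clear] — {cam, drawer_front, foot, runner, stretcher}
6. rail@(0, 0) [-y clear] — {cam, drawer_front, foot, rail, runner, stretcher}
7. dowel@(-1, 0) [-x clear] — {cam, dowel, drawer_front, foot, rail, runner, stretcher}

cam; foot; stretcher; drawer_front; runner; rail; dowel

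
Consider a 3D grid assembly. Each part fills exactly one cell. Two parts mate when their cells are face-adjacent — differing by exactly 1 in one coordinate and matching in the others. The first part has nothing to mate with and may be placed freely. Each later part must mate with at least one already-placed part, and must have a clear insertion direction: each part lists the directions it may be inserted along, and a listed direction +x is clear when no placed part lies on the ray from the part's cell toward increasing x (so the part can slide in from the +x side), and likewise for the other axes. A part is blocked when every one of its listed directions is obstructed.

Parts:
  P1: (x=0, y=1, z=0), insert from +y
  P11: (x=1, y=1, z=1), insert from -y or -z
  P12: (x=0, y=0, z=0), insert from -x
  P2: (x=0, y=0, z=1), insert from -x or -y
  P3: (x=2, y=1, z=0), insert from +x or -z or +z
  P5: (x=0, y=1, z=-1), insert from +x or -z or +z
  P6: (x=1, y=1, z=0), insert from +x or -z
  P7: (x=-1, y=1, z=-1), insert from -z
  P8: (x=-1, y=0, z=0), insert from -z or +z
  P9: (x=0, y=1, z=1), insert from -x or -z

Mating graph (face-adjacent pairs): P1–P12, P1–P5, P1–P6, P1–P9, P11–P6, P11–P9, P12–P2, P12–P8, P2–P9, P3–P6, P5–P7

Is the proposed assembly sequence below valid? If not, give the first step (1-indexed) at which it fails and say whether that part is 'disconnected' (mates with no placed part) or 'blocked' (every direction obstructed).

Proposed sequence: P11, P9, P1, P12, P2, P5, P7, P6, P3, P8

Valid

1. P11@(1, 1, 1) [-y clear] — {P11}
2. P9@(0, 1, 1) [-x clear] — {P11, P9}
3. P1@(0, 1, 0) [+y clear] — {P1, P11, P9}
4. P12@(0, 0, 0) [-x clear] — {P1, P11, P12, P9}
5. P2@(0, 0, 1) [-x clear] — {P1, P11, P12, P2, P9}
6. P5@(0, 1, -1) [+x clear] — {P1, P11, P12, P2, P5, P9}
7. P7@(-1, 1, -1) [-z clear] — {P1, P11, P12, P2, P5, P7, P9}
8. P6@(1, 1, 0) [+x clear] — {P1, P11, P12, P2, P5, P6, P7, P9}
9. P3@(2, 1, 0) [+x clear] — {P1, P11, P12, P2, P3, P5, P6, P7, P9}
10. P8@(-1, 0, 0) [-z clear] — {P1, P11, P12, P2, P3, P5, P6, P7, P8, P9}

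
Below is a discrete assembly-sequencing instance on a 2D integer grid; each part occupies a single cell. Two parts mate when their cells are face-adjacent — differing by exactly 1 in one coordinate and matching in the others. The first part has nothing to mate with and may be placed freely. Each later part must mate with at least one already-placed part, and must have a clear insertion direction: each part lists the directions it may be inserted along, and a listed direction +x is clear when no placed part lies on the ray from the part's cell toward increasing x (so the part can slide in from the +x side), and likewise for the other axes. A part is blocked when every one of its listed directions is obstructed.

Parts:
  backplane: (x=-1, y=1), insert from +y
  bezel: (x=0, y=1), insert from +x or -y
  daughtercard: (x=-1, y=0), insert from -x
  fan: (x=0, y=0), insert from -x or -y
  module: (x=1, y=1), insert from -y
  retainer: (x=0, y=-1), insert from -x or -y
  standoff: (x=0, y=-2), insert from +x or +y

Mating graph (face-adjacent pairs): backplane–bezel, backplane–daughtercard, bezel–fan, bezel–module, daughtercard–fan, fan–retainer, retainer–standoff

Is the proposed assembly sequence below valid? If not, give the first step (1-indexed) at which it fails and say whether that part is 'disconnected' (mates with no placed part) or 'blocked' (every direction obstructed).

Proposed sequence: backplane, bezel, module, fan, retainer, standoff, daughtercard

1. backplane@(-1, 1) [+y clear] — {backplane}
2. bezel@(0, 1) [+x clear] — {backplane, bezel}
3. module@(1, 1) [-y clear] — {backplane, bezel, module}
4. fan@(0, 0) [-x clear] — {backplane, bezel, fan, module}
5. retainer@(0, -1) [-x clear] — {backplane, bezel, fan, module, retainer}
6. standoff@(0, -2) [+x clear] — {backplane, bezel, fan, module, retainer, standoff}
7. daughtercard@(-1, 0) [-x clear] — {backplane, bezel, daughtercard, fan, module, retainer, standoff}

Valid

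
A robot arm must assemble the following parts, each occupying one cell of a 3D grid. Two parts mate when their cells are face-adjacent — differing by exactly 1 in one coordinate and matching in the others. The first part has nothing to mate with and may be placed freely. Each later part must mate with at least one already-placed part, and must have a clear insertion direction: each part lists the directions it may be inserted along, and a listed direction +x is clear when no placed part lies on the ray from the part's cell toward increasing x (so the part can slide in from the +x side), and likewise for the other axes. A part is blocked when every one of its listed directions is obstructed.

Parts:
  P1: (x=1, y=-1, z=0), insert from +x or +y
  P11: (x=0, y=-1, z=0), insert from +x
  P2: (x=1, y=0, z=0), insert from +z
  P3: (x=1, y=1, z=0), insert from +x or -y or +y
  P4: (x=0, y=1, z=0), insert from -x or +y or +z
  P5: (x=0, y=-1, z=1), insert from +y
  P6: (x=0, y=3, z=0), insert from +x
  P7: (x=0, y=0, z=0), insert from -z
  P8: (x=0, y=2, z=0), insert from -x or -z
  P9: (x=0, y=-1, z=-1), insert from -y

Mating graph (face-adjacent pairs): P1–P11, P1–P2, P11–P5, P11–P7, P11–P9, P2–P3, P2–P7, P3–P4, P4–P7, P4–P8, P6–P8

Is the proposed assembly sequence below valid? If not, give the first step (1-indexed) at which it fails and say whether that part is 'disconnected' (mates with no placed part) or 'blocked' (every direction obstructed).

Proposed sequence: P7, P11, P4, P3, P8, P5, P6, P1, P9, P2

Valid

1. P7@(0, 0, 0) [-z clear] — {P7}
2. P11@(0, -1, 0) [+x clear] — {P11, P7}
3. P4@(0, 1, 0) [-x clear] — {P11, P4, P7}
4. P3@(1, 1, 0) [+x clear] — {P11, P3, P4, P7}
5. P8@(0, 2, 0) [-x clear] — {P11, P3, P4, P7, P8}
6. P5@(0, -1, 1) [+y clear] — {P11, P3, P4, P5, P7, P8}
7. P6@(0, 3, 0) [+x clear] — {P11, P3, P4, P5, P6, P7, P8}
8. P1@(1, -1, 0) [+x clear] — {P1, P11, P3, P4, P5, P6, P7, P8}
9. P9@(0, -1, -1) [-y clear] — {P1, P11, P3, P4, P5, P6, P7, P8, P9}
10. P2@(1, 0, 0) [+z clear] — {P1, P11, P2, P3, P4, P5, P6, P7, P8, P9}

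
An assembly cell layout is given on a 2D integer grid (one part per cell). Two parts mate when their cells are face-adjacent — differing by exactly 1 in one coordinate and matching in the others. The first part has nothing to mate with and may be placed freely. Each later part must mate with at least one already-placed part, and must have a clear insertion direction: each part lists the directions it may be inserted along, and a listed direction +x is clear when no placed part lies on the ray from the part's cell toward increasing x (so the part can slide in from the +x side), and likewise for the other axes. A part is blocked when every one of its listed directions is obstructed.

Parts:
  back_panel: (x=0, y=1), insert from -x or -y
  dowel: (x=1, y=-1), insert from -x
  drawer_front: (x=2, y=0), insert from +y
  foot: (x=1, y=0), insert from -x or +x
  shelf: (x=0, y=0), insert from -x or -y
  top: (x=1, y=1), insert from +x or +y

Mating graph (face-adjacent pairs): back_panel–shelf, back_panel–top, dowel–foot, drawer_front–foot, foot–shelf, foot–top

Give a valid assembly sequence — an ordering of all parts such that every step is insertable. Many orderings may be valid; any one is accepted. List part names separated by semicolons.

1. back_panel@(0, 1) [-x clear] — {back_panel}
2. top@(1, 1) [+x clear] — {back_panel, top}
3. shelf@(0, 0) [-x clear] — {back_panel, shelf, top}
4. foot@(1, 0) [+x clear] — {back_panel, foot, shelf, top}
5. drawer_front@(2, 0) [+y clear] — {back_panel, drawer_front, foot, shelf, top}
6. dowel@(1, -1) [-x clear] — {back_panel, dowel, drawer_front, foot, shelf, top}

back_panel; top; shelf; foot; drawer_front; dowel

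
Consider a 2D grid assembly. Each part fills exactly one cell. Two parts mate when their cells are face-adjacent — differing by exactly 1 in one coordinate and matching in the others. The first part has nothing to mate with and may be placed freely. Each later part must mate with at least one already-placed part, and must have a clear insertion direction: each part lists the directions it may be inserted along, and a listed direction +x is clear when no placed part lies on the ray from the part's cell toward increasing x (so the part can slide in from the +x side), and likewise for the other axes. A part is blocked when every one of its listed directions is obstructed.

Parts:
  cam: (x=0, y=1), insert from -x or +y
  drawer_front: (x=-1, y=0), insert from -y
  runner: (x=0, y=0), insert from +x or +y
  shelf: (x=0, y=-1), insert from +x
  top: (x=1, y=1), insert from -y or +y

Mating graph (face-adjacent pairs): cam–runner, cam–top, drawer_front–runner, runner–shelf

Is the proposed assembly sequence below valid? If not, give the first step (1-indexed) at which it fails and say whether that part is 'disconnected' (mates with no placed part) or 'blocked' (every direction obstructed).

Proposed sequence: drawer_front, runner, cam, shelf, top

1. drawer_front@(-1, 0) [-y clear] — {drawer_front}
2. runner@(0, 0) [+x clear] — {drawer_front, runner}
3. cam@(0, 1) [-x clear] — {cam, drawer_front, runner}
4. shelf@(0, -1) [+x clear] — {cam, drawer_front, runner, shelf}
5. top@(1, 1) [-y clear] — {cam, drawer_front, runner, shelf, top}

Valid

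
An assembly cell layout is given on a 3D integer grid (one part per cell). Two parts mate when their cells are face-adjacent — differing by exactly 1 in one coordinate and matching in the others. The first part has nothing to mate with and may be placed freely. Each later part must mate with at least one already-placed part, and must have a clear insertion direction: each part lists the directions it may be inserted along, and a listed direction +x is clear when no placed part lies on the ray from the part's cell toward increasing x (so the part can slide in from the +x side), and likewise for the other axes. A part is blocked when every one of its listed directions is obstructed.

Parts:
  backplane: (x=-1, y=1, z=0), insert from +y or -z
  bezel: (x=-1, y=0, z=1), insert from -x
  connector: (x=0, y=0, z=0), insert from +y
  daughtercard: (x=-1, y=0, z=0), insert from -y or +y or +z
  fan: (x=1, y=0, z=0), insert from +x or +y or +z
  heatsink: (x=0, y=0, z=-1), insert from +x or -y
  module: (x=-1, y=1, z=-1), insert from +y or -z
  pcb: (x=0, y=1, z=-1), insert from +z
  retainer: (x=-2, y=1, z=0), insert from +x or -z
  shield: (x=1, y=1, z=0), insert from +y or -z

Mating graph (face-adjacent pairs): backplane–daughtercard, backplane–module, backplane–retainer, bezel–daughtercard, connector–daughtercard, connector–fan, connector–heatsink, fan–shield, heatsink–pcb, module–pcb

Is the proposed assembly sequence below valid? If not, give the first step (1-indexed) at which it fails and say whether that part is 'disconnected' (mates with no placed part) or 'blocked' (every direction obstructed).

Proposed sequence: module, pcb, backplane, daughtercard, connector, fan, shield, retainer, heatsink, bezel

Valid

1. module@(-1, 1, -1) [+y clear] — {module}
2. pcb@(0, 1, -1) [+z clear] — {module, pcb}
3. backplane@(-1, 1, 0) [+y clear] — {backplane, module, pcb}
4. daughtercard@(-1, 0, 0) [-y clear] — {backplane, daughtercard, module, pcb}
5. connector@(0, 0, 0) [+y clear] — {backplane, connector, daughtercard, module, pcb}
6. fan@(1, 0, 0) [+x clear] — {backplane, connector, daughtercard, fan, module, pcb}
7. shield@(1, 1, 0) [+y clear] — {backplane, connector, daughtercard, fan, module, pcb, shield}
8. retainer@(-2, 1, 0) [-z clear] — {backplane, connector, daughtercard, fan, module, pcb, retainer, shield}
9. heatsink@(0, 0, -1) [+x clear] — {backplane, connector, daughtercard, fan, heatsink, module, pcb, retainer, shield}
10. bezel@(-1, 0, 1) [-x clear] — {backplane, bezel, connector, daughtercard, fan, heatsink, module, pcb, retainer, shield}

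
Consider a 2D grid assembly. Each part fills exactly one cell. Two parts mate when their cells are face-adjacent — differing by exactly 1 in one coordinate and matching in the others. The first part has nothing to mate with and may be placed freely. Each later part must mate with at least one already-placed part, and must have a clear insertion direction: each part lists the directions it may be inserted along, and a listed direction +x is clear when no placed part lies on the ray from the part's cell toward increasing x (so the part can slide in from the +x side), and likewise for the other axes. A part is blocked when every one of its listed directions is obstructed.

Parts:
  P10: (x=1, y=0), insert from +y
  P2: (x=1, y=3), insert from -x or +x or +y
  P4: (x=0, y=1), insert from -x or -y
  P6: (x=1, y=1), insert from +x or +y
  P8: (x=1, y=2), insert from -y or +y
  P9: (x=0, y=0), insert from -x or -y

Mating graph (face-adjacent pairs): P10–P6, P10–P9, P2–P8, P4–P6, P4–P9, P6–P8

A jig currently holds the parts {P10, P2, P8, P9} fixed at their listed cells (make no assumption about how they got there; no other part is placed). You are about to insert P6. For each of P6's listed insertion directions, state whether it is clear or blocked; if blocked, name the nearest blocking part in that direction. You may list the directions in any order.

+x: clear; +y: blocked by P8

+x: ray from P6(1, 1) has no placed part ⇒ clear
+y: nearest on ray is P8@(1, 2) ⇒ blocked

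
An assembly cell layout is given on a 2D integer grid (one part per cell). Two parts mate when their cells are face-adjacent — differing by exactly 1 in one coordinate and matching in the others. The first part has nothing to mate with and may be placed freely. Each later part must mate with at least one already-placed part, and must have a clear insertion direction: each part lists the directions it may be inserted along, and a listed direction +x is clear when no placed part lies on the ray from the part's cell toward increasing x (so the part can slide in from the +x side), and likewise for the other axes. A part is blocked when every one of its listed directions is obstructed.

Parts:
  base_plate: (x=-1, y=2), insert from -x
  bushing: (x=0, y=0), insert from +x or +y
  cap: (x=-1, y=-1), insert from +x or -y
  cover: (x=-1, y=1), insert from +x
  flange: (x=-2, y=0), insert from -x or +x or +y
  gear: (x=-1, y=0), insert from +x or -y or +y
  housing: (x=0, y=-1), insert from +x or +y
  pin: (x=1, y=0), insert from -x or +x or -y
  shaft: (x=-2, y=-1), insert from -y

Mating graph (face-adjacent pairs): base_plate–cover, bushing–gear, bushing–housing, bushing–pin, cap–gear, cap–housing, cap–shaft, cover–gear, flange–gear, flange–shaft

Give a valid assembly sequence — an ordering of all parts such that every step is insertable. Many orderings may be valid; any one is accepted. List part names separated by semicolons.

gear; flange; cap; cover; bushing; pin; housing; base_plate; shaft

1. gear@(-1, 0) [+x clear] — {gear}
2. flange@(-2, 0) [-x clear] — {flange, gear}
3. cap@(-1, -1) [+x clear] — {cap, flange, gear}
4. cover@(-1, 1) [+x clear] — {cap, cover, flange, gear}
5. bushing@(0, 0) [+x clear] — {bushing, cap, cover, flange, gear}
6. pin@(1, 0) [+x clear] — {bushing, cap, cover, flange, gear, pin}
7. housing@(0, -1) [+x clear] — {bushing, cap, cover, flange, gear, housing, pin}
8. base_plate@(-1, 2) [-x clear] — {base_plate, bushing, cap, cover, flange, gear, housing, pin}
9. shaft@(-2, -1) [-y clear] — {base_plate, bushing, cap, cover, flange, gear, housing, pin, shaft}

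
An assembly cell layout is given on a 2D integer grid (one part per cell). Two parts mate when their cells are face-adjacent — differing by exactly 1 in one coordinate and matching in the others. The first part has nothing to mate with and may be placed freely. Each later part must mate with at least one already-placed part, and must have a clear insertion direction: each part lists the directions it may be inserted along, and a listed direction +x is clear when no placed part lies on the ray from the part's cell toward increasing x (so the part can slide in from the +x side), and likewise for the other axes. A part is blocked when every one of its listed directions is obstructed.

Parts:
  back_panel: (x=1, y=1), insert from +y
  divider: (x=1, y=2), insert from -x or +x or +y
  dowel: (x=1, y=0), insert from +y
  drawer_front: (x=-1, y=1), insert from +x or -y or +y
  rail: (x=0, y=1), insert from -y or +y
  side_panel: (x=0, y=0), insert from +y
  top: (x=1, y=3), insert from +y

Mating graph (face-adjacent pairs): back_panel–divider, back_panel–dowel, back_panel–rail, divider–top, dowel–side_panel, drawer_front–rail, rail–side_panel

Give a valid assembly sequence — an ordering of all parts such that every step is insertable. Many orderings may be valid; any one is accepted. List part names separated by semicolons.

side_panel; dowel; rail; drawer_front; back_panel; divider; top

1. side_panel@(0, 0) [+y clear] — {side_panel}
2. dowel@(1, 0) [+y clear] — {dowel, side_panel}
3. rail@(0, 1) [+y clear] — {dowel, rail, side_panel}
4. drawer_front@(-1, 1) [-y clear] — {dowel, drawer_front, rail, side_panel}
5. back_panel@(1, 1) [+y clear] — {back_panel, dowel, drawer_front, rail, side_panel}
6. divider@(1, 2) [-x clear] — {back_panel, divider, dowel, drawer_front, rail, side_panel}
7. top@(1, 3) [+y clear] — {back_panel, divider, dowel, drawer_front, rail, side_panel, top}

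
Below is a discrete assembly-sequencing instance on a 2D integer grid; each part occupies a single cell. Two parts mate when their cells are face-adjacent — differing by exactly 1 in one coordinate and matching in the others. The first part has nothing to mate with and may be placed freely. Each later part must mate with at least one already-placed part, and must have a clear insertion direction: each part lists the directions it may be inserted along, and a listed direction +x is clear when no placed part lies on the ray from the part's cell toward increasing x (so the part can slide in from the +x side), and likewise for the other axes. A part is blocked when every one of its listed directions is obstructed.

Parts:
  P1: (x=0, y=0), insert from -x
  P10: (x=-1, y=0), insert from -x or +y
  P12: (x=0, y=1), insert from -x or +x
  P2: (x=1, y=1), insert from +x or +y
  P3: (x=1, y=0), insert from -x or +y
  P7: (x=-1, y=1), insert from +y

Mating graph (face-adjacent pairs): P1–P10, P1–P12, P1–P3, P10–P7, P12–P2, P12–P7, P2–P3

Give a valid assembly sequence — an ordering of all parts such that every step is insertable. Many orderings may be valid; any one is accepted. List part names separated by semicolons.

1. P2@(1, 1) [+x clear] — {P2}
2. P3@(1, 0) [-x clear] — {P2, P3}
3. P1@(0, 0) [-x clear] — {P1, P2, P3}
4. P10@(-1, 0) [-x clear] — {P1, P10, P2, P3}
5. P12@(0, 1) [-x clear] — {P1, P10, P12, P2, P3}
6. P7@(-1, 1) [+y clear] — {P1, P10, P12, P2, P3, P7}

P2; P3; P1; P10; P12; P7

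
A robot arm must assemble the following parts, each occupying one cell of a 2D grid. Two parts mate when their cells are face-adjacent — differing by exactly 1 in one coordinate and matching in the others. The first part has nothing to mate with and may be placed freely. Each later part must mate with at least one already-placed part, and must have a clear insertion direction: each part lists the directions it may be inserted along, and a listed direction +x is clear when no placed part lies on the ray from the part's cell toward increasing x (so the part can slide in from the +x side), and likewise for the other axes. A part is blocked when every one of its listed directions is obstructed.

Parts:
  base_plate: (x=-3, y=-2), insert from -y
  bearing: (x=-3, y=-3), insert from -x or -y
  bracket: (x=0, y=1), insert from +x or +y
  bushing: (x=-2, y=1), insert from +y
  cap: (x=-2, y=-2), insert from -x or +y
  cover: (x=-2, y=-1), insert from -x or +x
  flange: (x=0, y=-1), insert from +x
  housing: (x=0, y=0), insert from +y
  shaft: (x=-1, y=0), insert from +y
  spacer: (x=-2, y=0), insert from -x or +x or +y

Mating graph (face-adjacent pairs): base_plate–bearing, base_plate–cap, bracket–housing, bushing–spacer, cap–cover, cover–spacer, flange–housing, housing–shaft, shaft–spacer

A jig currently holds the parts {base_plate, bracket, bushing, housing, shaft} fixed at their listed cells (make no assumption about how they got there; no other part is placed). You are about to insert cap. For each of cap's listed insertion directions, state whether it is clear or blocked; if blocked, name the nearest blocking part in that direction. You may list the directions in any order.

+y: blocked by bushing; -x: blocked by base_plate

-x: nearest on ray is base_plate@(-3, -2) ⇒ blocked
+y: nearest on ray is bushing@(-2, 1) ⇒ blocked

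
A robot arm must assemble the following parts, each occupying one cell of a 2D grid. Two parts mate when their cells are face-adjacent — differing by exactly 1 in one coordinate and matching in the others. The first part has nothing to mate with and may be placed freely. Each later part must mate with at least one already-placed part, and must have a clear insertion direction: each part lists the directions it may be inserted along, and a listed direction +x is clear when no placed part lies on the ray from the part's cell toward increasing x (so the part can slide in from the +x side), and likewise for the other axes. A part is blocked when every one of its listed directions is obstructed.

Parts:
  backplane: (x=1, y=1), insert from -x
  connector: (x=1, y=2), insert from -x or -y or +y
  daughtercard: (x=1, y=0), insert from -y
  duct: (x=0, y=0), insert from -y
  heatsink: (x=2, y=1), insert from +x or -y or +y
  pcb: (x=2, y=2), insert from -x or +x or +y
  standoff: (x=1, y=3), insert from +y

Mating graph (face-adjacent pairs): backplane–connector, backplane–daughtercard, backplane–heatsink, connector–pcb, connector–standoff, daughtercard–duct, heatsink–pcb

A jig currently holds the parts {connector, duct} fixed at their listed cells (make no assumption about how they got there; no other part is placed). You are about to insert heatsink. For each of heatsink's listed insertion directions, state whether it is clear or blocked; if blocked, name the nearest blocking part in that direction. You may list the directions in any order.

+x: ray from heatsink(2, 1) has no placed part ⇒ clear
-y: ray from heatsink(2, 1) has no placed part ⇒ clear
+y: ray from heatsink(2, 1) has no placed part ⇒ clear

+x: clear; +y: clear; -y: clear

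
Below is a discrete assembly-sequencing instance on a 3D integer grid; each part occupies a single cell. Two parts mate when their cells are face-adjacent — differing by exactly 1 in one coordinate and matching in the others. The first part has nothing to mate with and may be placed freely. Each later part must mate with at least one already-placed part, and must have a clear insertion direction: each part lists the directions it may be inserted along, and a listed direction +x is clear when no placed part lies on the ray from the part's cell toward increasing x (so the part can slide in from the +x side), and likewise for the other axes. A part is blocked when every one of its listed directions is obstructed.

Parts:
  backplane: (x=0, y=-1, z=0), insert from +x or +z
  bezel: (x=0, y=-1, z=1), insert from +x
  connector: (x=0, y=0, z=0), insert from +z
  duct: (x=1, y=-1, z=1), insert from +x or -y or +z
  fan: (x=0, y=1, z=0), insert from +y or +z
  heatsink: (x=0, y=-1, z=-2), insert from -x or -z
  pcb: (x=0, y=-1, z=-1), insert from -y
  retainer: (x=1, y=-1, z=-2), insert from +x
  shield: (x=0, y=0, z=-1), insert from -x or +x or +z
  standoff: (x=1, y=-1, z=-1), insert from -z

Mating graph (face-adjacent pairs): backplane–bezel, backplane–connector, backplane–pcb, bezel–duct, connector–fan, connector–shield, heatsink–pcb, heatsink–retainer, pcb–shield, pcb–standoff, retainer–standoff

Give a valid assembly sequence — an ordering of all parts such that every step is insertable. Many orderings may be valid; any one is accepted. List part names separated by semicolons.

connector; backplane; bezel; pcb; heatsink; fan; duct; shield; standoff; retainer

1. connector@(0, 0, 0) [+z clear] — {connector}
2. backplane@(0, -1, 0) [+x clear] — {backplane, connector}
3. bezel@(0, -1, 1) [+x clear] — {backplane, bezel, connector}
4. pcb@(0, -1, -1) [-y clear] — {backplane, bezel, connector, pcb}
5. heatsink@(0, -1, -2) [-x clear] — {backplane, bezel, connector, heatsink, pcb}
6. fan@(0, 1, 0) [+y clear] — {backplane, bezel, connector, fan, heatsink, pcb}
7. duct@(1, -1, 1) [+x clear] — {backplane, bezel, connector, duct, fan, heatsink, pcb}
8. shield@(0, 0, -1) [-x clear] — {backplane, bezel, connector, duct, fan, heatsink, pcb, shield}
9. standoff@(1, -1, -1) [-z clear] — {backplane, bezel, connector, duct, fan, heatsink, pcb, shield, standoff}
10. retainer@(1, -1, -2) [+x clear] — {backplane, bezel, connector, duct, fan, heatsink, pcb, retainer, shield, standoff}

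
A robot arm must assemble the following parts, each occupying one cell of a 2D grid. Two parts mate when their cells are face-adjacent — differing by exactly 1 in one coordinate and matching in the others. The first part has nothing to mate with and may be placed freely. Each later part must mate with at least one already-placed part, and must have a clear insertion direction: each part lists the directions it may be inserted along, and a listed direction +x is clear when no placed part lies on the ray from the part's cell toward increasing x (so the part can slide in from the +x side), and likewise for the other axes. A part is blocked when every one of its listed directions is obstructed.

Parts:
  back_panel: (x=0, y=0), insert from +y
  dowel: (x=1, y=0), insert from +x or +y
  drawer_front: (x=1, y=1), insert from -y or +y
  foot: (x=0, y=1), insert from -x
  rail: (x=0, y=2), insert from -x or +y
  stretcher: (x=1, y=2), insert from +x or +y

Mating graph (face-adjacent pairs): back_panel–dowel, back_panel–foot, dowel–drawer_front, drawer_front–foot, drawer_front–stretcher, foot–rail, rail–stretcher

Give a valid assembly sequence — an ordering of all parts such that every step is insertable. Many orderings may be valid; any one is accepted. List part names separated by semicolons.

1. back_panel@(0, 0) [+y clear] — {back_panel}
2. dowel@(1, 0) [+x clear] — {back_panel, dowel}
3. drawer_front@(1, 1) [+y clear] — {back_panel, dowel, drawer_front}
4. stretcher@(1, 2) [+x clear] — {back_panel, dowel, drawer_front, stretcher}
5. rail@(0, 2) [-x clear] — {back_panel, dowel, drawer_front, rail, stretcher}
6. foot@(0, 1) [-x clear] — {back_panel, dowel, drawer_front, foot, rail, stretcher}

back_panel; dowel; drawer_front; stretcher; rail; foot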